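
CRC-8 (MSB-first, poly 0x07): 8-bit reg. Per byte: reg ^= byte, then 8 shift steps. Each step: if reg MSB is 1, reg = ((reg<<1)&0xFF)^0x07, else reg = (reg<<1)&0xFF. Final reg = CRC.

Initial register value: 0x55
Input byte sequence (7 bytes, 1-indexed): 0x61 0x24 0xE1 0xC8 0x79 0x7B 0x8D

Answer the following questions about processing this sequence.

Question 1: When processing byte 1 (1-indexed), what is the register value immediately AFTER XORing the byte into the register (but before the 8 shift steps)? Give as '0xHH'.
Answer: 0x34

Derivation:
Register before byte 1: 0x55
Byte 1: 0x61
0x55 XOR 0x61 = 0x34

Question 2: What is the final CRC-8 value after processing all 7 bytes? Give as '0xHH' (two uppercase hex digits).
Answer: 0x19

Derivation:
After byte 1 (0x61): reg=0x8C
After byte 2 (0x24): reg=0x51
After byte 3 (0xE1): reg=0x19
After byte 4 (0xC8): reg=0x39
After byte 5 (0x79): reg=0xC7
After byte 6 (0x7B): reg=0x3D
After byte 7 (0x8D): reg=0x19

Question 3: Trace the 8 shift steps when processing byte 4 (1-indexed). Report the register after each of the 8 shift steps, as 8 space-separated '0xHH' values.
After byte 1 (0x61): reg=0x8C
After byte 2 (0x24): reg=0x51
After byte 3 (0xE1): reg=0x19
Register before byte 4: 0x19
After XOR with byte 0xC8: 0xD1

Answer: 0xA5 0x4D 0x9A 0x33 0x66 0xCC 0x9F 0x39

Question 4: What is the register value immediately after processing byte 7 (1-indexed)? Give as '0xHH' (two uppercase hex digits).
After byte 1 (0x61): reg=0x8C
After byte 2 (0x24): reg=0x51
After byte 3 (0xE1): reg=0x19
After byte 4 (0xC8): reg=0x39
After byte 5 (0x79): reg=0xC7
After byte 6 (0x7B): reg=0x3D
After byte 7 (0x8D): reg=0x19

Answer: 0x19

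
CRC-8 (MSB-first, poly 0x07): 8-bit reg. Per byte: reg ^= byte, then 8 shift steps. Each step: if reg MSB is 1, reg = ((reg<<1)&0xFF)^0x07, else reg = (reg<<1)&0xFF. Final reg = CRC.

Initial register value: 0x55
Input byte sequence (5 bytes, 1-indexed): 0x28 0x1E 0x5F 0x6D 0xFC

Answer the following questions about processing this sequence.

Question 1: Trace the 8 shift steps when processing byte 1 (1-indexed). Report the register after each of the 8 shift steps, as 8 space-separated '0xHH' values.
Answer: 0xFA 0xF3 0xE1 0xC5 0x8D 0x1D 0x3A 0x74

Derivation:
Register before byte 1: 0x55
After XOR with byte 0x28: 0x7D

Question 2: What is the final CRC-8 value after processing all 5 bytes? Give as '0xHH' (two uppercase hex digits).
After byte 1 (0x28): reg=0x74
After byte 2 (0x1E): reg=0x11
After byte 3 (0x5F): reg=0xED
After byte 4 (0x6D): reg=0x89
After byte 5 (0xFC): reg=0x4C

Answer: 0x4C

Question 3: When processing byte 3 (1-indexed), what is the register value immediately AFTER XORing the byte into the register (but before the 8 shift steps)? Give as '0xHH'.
Register before byte 3: 0x11
Byte 3: 0x5F
0x11 XOR 0x5F = 0x4E

Answer: 0x4E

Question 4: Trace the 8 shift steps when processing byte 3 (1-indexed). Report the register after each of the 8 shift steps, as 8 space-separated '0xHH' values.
Answer: 0x9C 0x3F 0x7E 0xFC 0xFF 0xF9 0xF5 0xED

Derivation:
After byte 1 (0x28): reg=0x74
After byte 2 (0x1E): reg=0x11
Register before byte 3: 0x11
After XOR with byte 0x5F: 0x4E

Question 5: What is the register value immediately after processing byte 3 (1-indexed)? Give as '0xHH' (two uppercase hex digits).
After byte 1 (0x28): reg=0x74
After byte 2 (0x1E): reg=0x11
After byte 3 (0x5F): reg=0xED

Answer: 0xED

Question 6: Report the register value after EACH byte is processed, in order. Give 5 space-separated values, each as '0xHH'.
0x74 0x11 0xED 0x89 0x4C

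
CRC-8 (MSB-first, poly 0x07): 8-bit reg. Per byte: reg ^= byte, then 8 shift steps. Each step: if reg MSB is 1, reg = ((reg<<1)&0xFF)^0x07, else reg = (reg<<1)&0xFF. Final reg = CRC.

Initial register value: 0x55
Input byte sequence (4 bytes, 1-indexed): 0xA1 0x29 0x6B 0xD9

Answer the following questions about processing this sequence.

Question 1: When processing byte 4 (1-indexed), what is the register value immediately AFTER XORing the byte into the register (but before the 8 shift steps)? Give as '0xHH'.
Answer: 0x1B

Derivation:
Register before byte 4: 0xC2
Byte 4: 0xD9
0xC2 XOR 0xD9 = 0x1B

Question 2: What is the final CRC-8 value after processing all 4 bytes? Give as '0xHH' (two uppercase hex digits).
After byte 1 (0xA1): reg=0xC2
After byte 2 (0x29): reg=0x9F
After byte 3 (0x6B): reg=0xC2
After byte 4 (0xD9): reg=0x41

Answer: 0x41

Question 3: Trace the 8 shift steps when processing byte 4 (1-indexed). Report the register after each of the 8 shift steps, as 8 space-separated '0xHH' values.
Answer: 0x36 0x6C 0xD8 0xB7 0x69 0xD2 0xA3 0x41

Derivation:
After byte 1 (0xA1): reg=0xC2
After byte 2 (0x29): reg=0x9F
After byte 3 (0x6B): reg=0xC2
Register before byte 4: 0xC2
After XOR with byte 0xD9: 0x1B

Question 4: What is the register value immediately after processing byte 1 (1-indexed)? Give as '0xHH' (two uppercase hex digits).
After byte 1 (0xA1): reg=0xC2

Answer: 0xC2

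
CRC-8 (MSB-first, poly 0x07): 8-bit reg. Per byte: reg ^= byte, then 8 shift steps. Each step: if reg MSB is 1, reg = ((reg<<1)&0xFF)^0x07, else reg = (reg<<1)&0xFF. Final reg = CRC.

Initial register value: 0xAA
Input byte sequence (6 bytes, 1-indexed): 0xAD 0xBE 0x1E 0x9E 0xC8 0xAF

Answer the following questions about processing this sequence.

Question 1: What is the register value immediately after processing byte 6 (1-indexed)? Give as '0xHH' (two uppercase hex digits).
After byte 1 (0xAD): reg=0x15
After byte 2 (0xBE): reg=0x58
After byte 3 (0x1E): reg=0xD5
After byte 4 (0x9E): reg=0xF6
After byte 5 (0xC8): reg=0xBA
After byte 6 (0xAF): reg=0x6B

Answer: 0x6B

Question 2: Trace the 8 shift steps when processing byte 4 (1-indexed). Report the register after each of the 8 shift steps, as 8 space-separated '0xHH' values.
Answer: 0x96 0x2B 0x56 0xAC 0x5F 0xBE 0x7B 0xF6

Derivation:
After byte 1 (0xAD): reg=0x15
After byte 2 (0xBE): reg=0x58
After byte 3 (0x1E): reg=0xD5
Register before byte 4: 0xD5
After XOR with byte 0x9E: 0x4B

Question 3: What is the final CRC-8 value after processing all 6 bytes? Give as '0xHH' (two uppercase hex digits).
After byte 1 (0xAD): reg=0x15
After byte 2 (0xBE): reg=0x58
After byte 3 (0x1E): reg=0xD5
After byte 4 (0x9E): reg=0xF6
After byte 5 (0xC8): reg=0xBA
After byte 6 (0xAF): reg=0x6B

Answer: 0x6B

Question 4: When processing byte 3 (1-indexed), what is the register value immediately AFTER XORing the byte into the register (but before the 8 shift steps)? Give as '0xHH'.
Answer: 0x46

Derivation:
Register before byte 3: 0x58
Byte 3: 0x1E
0x58 XOR 0x1E = 0x46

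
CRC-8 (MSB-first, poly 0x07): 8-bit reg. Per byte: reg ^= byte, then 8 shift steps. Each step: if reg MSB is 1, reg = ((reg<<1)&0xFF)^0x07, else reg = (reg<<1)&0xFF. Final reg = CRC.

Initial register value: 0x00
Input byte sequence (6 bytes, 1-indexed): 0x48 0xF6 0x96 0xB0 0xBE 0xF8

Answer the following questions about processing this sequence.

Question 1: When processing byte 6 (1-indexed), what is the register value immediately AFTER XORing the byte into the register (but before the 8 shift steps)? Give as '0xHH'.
Register before byte 6: 0x0E
Byte 6: 0xF8
0x0E XOR 0xF8 = 0xF6

Answer: 0xF6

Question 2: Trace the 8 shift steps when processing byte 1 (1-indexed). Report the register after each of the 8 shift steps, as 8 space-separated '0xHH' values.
Answer: 0x90 0x27 0x4E 0x9C 0x3F 0x7E 0xFC 0xFF

Derivation:
Register before byte 1: 0x00
After XOR with byte 0x48: 0x48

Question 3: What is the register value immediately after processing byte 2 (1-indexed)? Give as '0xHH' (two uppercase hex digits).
Answer: 0x3F

Derivation:
After byte 1 (0x48): reg=0xFF
After byte 2 (0xF6): reg=0x3F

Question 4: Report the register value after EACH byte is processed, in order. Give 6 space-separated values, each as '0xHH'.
0xFF 0x3F 0x56 0xBC 0x0E 0xCC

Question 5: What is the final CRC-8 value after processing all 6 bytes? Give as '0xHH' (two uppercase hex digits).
After byte 1 (0x48): reg=0xFF
After byte 2 (0xF6): reg=0x3F
After byte 3 (0x96): reg=0x56
After byte 4 (0xB0): reg=0xBC
After byte 5 (0xBE): reg=0x0E
After byte 6 (0xF8): reg=0xCC

Answer: 0xCC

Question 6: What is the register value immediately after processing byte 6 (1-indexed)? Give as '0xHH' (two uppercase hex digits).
Answer: 0xCC

Derivation:
After byte 1 (0x48): reg=0xFF
After byte 2 (0xF6): reg=0x3F
After byte 3 (0x96): reg=0x56
After byte 4 (0xB0): reg=0xBC
After byte 5 (0xBE): reg=0x0E
After byte 6 (0xF8): reg=0xCC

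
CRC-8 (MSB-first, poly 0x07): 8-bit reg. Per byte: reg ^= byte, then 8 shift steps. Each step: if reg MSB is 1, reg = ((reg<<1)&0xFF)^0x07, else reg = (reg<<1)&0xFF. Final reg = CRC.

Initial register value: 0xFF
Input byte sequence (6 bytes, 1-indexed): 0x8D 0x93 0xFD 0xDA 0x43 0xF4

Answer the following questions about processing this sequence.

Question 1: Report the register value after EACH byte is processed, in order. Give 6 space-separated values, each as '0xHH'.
0x59 0x78 0x92 0xFF 0x3D 0x71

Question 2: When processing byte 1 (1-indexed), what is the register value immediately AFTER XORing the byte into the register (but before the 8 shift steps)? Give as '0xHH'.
Answer: 0x72

Derivation:
Register before byte 1: 0xFF
Byte 1: 0x8D
0xFF XOR 0x8D = 0x72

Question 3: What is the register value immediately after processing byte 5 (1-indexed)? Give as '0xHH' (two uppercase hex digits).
After byte 1 (0x8D): reg=0x59
After byte 2 (0x93): reg=0x78
After byte 3 (0xFD): reg=0x92
After byte 4 (0xDA): reg=0xFF
After byte 5 (0x43): reg=0x3D

Answer: 0x3D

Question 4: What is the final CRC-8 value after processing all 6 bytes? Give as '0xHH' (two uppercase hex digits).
Answer: 0x71

Derivation:
After byte 1 (0x8D): reg=0x59
After byte 2 (0x93): reg=0x78
After byte 3 (0xFD): reg=0x92
After byte 4 (0xDA): reg=0xFF
After byte 5 (0x43): reg=0x3D
After byte 6 (0xF4): reg=0x71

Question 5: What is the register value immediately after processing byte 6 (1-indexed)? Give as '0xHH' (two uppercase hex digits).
After byte 1 (0x8D): reg=0x59
After byte 2 (0x93): reg=0x78
After byte 3 (0xFD): reg=0x92
After byte 4 (0xDA): reg=0xFF
After byte 5 (0x43): reg=0x3D
After byte 6 (0xF4): reg=0x71

Answer: 0x71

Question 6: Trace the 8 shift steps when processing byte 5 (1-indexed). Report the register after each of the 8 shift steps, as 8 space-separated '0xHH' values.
Answer: 0x7F 0xFE 0xFB 0xF1 0xE5 0xCD 0x9D 0x3D

Derivation:
After byte 1 (0x8D): reg=0x59
After byte 2 (0x93): reg=0x78
After byte 3 (0xFD): reg=0x92
After byte 4 (0xDA): reg=0xFF
Register before byte 5: 0xFF
After XOR with byte 0x43: 0xBC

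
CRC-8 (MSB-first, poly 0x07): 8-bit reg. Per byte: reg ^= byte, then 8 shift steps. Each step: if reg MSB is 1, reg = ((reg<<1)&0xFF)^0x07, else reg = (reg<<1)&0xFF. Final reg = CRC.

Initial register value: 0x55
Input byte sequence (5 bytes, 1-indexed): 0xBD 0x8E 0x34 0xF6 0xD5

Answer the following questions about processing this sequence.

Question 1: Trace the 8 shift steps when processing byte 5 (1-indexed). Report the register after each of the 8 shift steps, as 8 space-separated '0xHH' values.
Answer: 0x8E 0x1B 0x36 0x6C 0xD8 0xB7 0x69 0xD2

Derivation:
After byte 1 (0xBD): reg=0x96
After byte 2 (0x8E): reg=0x48
After byte 3 (0x34): reg=0x73
After byte 4 (0xF6): reg=0x92
Register before byte 5: 0x92
After XOR with byte 0xD5: 0x47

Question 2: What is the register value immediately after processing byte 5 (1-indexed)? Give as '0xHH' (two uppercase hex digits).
After byte 1 (0xBD): reg=0x96
After byte 2 (0x8E): reg=0x48
After byte 3 (0x34): reg=0x73
After byte 4 (0xF6): reg=0x92
After byte 5 (0xD5): reg=0xD2

Answer: 0xD2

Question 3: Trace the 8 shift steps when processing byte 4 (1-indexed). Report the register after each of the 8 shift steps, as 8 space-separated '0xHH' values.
After byte 1 (0xBD): reg=0x96
After byte 2 (0x8E): reg=0x48
After byte 3 (0x34): reg=0x73
Register before byte 4: 0x73
After XOR with byte 0xF6: 0x85

Answer: 0x0D 0x1A 0x34 0x68 0xD0 0xA7 0x49 0x92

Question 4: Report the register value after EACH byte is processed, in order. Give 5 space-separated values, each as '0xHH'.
0x96 0x48 0x73 0x92 0xD2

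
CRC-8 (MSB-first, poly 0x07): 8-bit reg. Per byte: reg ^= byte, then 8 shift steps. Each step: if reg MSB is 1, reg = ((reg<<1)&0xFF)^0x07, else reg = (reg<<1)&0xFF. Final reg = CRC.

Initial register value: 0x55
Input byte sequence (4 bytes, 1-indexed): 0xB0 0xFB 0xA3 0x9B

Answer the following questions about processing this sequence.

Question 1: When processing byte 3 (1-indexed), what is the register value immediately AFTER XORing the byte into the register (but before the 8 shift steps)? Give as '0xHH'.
Answer: 0x4E

Derivation:
Register before byte 3: 0xED
Byte 3: 0xA3
0xED XOR 0xA3 = 0x4E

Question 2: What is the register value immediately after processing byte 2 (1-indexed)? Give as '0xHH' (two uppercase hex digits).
After byte 1 (0xB0): reg=0xB5
After byte 2 (0xFB): reg=0xED

Answer: 0xED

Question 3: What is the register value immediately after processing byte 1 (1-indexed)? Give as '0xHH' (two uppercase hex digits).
After byte 1 (0xB0): reg=0xB5

Answer: 0xB5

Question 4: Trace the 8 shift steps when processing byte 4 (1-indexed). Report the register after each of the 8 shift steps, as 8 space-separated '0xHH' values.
After byte 1 (0xB0): reg=0xB5
After byte 2 (0xFB): reg=0xED
After byte 3 (0xA3): reg=0xED
Register before byte 4: 0xED
After XOR with byte 0x9B: 0x76

Answer: 0xEC 0xDF 0xB9 0x75 0xEA 0xD3 0xA1 0x45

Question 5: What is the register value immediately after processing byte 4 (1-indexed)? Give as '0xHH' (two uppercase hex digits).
After byte 1 (0xB0): reg=0xB5
After byte 2 (0xFB): reg=0xED
After byte 3 (0xA3): reg=0xED
After byte 4 (0x9B): reg=0x45

Answer: 0x45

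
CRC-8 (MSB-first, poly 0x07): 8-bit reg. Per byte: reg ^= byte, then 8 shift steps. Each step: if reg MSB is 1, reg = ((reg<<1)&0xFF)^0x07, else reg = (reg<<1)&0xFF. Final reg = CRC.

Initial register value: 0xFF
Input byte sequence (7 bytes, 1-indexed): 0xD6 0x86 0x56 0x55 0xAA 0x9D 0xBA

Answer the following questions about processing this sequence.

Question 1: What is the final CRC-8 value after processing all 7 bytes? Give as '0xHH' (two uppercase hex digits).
Answer: 0x65

Derivation:
After byte 1 (0xD6): reg=0xDF
After byte 2 (0x86): reg=0x88
After byte 3 (0x56): reg=0x14
After byte 4 (0x55): reg=0xC0
After byte 5 (0xAA): reg=0x11
After byte 6 (0x9D): reg=0xAD
After byte 7 (0xBA): reg=0x65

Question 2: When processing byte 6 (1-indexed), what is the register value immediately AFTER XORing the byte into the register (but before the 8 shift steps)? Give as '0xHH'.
Answer: 0x8C

Derivation:
Register before byte 6: 0x11
Byte 6: 0x9D
0x11 XOR 0x9D = 0x8C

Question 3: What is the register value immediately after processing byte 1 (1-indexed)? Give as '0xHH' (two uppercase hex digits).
Answer: 0xDF

Derivation:
After byte 1 (0xD6): reg=0xDF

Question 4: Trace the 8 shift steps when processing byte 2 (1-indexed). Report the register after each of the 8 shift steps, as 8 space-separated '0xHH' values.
Answer: 0xB2 0x63 0xC6 0x8B 0x11 0x22 0x44 0x88

Derivation:
After byte 1 (0xD6): reg=0xDF
Register before byte 2: 0xDF
After XOR with byte 0x86: 0x59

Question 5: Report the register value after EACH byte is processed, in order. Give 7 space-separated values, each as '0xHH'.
0xDF 0x88 0x14 0xC0 0x11 0xAD 0x65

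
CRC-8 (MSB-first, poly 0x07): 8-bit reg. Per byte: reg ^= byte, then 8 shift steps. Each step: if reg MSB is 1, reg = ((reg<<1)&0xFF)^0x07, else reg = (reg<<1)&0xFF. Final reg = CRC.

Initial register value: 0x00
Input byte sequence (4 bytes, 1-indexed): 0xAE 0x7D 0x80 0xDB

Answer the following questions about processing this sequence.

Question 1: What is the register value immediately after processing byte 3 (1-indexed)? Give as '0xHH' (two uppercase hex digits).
After byte 1 (0xAE): reg=0x43
After byte 2 (0x7D): reg=0xBA
After byte 3 (0x80): reg=0xA6

Answer: 0xA6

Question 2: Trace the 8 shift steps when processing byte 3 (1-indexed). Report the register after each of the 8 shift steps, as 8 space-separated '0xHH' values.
After byte 1 (0xAE): reg=0x43
After byte 2 (0x7D): reg=0xBA
Register before byte 3: 0xBA
After XOR with byte 0x80: 0x3A

Answer: 0x74 0xE8 0xD7 0xA9 0x55 0xAA 0x53 0xA6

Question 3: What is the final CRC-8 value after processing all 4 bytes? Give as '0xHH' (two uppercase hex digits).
Answer: 0x74

Derivation:
After byte 1 (0xAE): reg=0x43
After byte 2 (0x7D): reg=0xBA
After byte 3 (0x80): reg=0xA6
After byte 4 (0xDB): reg=0x74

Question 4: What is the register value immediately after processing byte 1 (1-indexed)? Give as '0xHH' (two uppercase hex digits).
Answer: 0x43

Derivation:
After byte 1 (0xAE): reg=0x43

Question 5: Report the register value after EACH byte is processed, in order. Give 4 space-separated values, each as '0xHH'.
0x43 0xBA 0xA6 0x74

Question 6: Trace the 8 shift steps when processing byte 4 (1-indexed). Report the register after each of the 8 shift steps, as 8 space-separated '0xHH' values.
After byte 1 (0xAE): reg=0x43
After byte 2 (0x7D): reg=0xBA
After byte 3 (0x80): reg=0xA6
Register before byte 4: 0xA6
After XOR with byte 0xDB: 0x7D

Answer: 0xFA 0xF3 0xE1 0xC5 0x8D 0x1D 0x3A 0x74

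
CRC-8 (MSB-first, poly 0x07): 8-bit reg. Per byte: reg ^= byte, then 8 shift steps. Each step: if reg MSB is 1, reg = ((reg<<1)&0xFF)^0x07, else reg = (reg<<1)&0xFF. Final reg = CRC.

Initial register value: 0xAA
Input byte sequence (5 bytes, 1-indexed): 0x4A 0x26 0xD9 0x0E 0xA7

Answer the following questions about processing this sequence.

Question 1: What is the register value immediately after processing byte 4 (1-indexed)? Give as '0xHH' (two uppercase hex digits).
Answer: 0x77

Derivation:
After byte 1 (0x4A): reg=0xAE
After byte 2 (0x26): reg=0xB1
After byte 3 (0xD9): reg=0x1F
After byte 4 (0x0E): reg=0x77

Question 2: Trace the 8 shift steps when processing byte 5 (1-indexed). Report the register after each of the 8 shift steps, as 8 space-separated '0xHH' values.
Answer: 0xA7 0x49 0x92 0x23 0x46 0x8C 0x1F 0x3E

Derivation:
After byte 1 (0x4A): reg=0xAE
After byte 2 (0x26): reg=0xB1
After byte 3 (0xD9): reg=0x1F
After byte 4 (0x0E): reg=0x77
Register before byte 5: 0x77
After XOR with byte 0xA7: 0xD0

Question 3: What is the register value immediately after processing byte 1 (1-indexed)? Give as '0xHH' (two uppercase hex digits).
After byte 1 (0x4A): reg=0xAE

Answer: 0xAE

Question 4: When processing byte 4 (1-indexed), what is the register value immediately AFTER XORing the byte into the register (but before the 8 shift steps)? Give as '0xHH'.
Answer: 0x11

Derivation:
Register before byte 4: 0x1F
Byte 4: 0x0E
0x1F XOR 0x0E = 0x11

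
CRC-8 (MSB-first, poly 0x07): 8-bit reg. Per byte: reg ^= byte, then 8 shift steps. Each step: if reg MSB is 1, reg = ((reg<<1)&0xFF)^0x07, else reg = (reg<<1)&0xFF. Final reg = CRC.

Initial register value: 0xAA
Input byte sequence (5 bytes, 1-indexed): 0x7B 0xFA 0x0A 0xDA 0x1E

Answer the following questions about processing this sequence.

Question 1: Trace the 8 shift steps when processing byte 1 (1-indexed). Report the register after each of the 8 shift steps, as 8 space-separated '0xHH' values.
Answer: 0xA5 0x4D 0x9A 0x33 0x66 0xCC 0x9F 0x39

Derivation:
Register before byte 1: 0xAA
After XOR with byte 0x7B: 0xD1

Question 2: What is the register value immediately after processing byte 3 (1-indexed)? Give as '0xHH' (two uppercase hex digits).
Answer: 0xE4

Derivation:
After byte 1 (0x7B): reg=0x39
After byte 2 (0xFA): reg=0x47
After byte 3 (0x0A): reg=0xE4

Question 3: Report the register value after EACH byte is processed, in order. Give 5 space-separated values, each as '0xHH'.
0x39 0x47 0xE4 0xBA 0x75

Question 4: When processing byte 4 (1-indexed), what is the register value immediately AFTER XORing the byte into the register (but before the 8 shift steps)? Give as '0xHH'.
Answer: 0x3E

Derivation:
Register before byte 4: 0xE4
Byte 4: 0xDA
0xE4 XOR 0xDA = 0x3E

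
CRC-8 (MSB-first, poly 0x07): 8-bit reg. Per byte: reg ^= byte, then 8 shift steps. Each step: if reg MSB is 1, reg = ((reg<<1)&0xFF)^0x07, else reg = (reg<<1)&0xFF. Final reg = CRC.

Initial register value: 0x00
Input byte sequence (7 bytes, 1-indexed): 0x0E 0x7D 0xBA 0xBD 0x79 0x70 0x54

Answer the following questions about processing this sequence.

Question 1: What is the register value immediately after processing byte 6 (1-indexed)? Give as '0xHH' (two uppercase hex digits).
Answer: 0xE4

Derivation:
After byte 1 (0x0E): reg=0x2A
After byte 2 (0x7D): reg=0xA2
After byte 3 (0xBA): reg=0x48
After byte 4 (0xBD): reg=0xC5
After byte 5 (0x79): reg=0x3D
After byte 6 (0x70): reg=0xE4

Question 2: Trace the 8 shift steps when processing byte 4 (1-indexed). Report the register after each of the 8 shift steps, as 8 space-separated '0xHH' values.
Answer: 0xED 0xDD 0xBD 0x7D 0xFA 0xF3 0xE1 0xC5

Derivation:
After byte 1 (0x0E): reg=0x2A
After byte 2 (0x7D): reg=0xA2
After byte 3 (0xBA): reg=0x48
Register before byte 4: 0x48
After XOR with byte 0xBD: 0xF5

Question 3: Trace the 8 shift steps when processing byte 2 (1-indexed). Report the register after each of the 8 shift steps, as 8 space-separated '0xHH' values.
After byte 1 (0x0E): reg=0x2A
Register before byte 2: 0x2A
After XOR with byte 0x7D: 0x57

Answer: 0xAE 0x5B 0xB6 0x6B 0xD6 0xAB 0x51 0xA2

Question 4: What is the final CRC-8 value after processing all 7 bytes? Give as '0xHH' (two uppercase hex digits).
Answer: 0x19

Derivation:
After byte 1 (0x0E): reg=0x2A
After byte 2 (0x7D): reg=0xA2
After byte 3 (0xBA): reg=0x48
After byte 4 (0xBD): reg=0xC5
After byte 5 (0x79): reg=0x3D
After byte 6 (0x70): reg=0xE4
After byte 7 (0x54): reg=0x19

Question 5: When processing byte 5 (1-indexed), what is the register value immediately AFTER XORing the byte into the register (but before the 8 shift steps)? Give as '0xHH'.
Register before byte 5: 0xC5
Byte 5: 0x79
0xC5 XOR 0x79 = 0xBC

Answer: 0xBC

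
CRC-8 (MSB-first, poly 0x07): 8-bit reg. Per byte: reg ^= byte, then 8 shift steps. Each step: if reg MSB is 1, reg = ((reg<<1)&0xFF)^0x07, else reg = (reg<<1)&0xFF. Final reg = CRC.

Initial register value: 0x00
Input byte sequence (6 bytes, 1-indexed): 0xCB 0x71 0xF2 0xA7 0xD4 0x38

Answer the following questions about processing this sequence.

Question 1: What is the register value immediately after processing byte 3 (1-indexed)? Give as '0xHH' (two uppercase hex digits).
After byte 1 (0xCB): reg=0x7F
After byte 2 (0x71): reg=0x2A
After byte 3 (0xF2): reg=0x06

Answer: 0x06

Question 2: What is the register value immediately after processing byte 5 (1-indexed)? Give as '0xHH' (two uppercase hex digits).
Answer: 0x2F

Derivation:
After byte 1 (0xCB): reg=0x7F
After byte 2 (0x71): reg=0x2A
After byte 3 (0xF2): reg=0x06
After byte 4 (0xA7): reg=0x6E
After byte 5 (0xD4): reg=0x2F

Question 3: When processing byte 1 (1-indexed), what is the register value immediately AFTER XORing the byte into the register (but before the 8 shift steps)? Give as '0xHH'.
Answer: 0xCB

Derivation:
Register before byte 1: 0x00
Byte 1: 0xCB
0x00 XOR 0xCB = 0xCB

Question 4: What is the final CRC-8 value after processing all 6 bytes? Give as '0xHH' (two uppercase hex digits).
Answer: 0x65

Derivation:
After byte 1 (0xCB): reg=0x7F
After byte 2 (0x71): reg=0x2A
After byte 3 (0xF2): reg=0x06
After byte 4 (0xA7): reg=0x6E
After byte 5 (0xD4): reg=0x2F
After byte 6 (0x38): reg=0x65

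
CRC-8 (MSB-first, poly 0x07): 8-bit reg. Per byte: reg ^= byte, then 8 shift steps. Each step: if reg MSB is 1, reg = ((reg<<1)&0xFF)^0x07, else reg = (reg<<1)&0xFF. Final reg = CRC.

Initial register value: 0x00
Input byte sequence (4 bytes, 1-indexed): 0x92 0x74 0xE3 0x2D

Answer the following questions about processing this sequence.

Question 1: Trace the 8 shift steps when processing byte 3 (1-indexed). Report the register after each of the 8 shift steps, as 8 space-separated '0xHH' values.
Answer: 0xC6 0x8B 0x11 0x22 0x44 0x88 0x17 0x2E

Derivation:
After byte 1 (0x92): reg=0xF7
After byte 2 (0x74): reg=0x80
Register before byte 3: 0x80
After XOR with byte 0xE3: 0x63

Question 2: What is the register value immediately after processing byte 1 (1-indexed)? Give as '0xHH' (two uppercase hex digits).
After byte 1 (0x92): reg=0xF7

Answer: 0xF7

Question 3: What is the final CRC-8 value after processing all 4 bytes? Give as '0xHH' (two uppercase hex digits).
After byte 1 (0x92): reg=0xF7
After byte 2 (0x74): reg=0x80
After byte 3 (0xE3): reg=0x2E
After byte 4 (0x2D): reg=0x09

Answer: 0x09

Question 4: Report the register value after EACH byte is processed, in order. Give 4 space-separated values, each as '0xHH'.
0xF7 0x80 0x2E 0x09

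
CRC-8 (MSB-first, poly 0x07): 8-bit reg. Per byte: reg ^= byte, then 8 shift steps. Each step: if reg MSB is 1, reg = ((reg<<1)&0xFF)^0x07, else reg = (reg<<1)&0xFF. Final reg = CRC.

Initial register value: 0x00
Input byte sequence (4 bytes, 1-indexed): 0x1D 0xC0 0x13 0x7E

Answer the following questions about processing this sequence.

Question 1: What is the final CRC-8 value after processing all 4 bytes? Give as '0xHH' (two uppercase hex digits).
Answer: 0x01

Derivation:
After byte 1 (0x1D): reg=0x53
After byte 2 (0xC0): reg=0xF0
After byte 3 (0x13): reg=0xA7
After byte 4 (0x7E): reg=0x01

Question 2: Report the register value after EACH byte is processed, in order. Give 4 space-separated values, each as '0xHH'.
0x53 0xF0 0xA7 0x01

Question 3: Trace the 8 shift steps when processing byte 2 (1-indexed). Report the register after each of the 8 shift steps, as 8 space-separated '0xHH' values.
After byte 1 (0x1D): reg=0x53
Register before byte 2: 0x53
After XOR with byte 0xC0: 0x93

Answer: 0x21 0x42 0x84 0x0F 0x1E 0x3C 0x78 0xF0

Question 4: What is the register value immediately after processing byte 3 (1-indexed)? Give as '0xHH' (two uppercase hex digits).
After byte 1 (0x1D): reg=0x53
After byte 2 (0xC0): reg=0xF0
After byte 3 (0x13): reg=0xA7

Answer: 0xA7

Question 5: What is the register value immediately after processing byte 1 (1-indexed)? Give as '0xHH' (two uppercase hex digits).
After byte 1 (0x1D): reg=0x53

Answer: 0x53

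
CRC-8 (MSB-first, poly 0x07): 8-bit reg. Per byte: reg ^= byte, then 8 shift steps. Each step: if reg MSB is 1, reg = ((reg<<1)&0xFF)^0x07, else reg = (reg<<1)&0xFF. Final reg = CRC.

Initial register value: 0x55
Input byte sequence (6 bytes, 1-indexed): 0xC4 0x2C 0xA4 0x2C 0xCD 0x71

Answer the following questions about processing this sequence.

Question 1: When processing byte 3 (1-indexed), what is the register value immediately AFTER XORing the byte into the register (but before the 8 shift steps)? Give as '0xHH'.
Answer: 0x94

Derivation:
Register before byte 3: 0x30
Byte 3: 0xA4
0x30 XOR 0xA4 = 0x94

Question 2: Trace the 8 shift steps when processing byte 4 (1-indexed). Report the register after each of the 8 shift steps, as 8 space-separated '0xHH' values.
Answer: 0x95 0x2D 0x5A 0xB4 0x6F 0xDE 0xBB 0x71

Derivation:
After byte 1 (0xC4): reg=0xFE
After byte 2 (0x2C): reg=0x30
After byte 3 (0xA4): reg=0xE5
Register before byte 4: 0xE5
After XOR with byte 0x2C: 0xC9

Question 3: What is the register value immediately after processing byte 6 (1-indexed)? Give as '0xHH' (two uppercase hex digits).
After byte 1 (0xC4): reg=0xFE
After byte 2 (0x2C): reg=0x30
After byte 3 (0xA4): reg=0xE5
After byte 4 (0x2C): reg=0x71
After byte 5 (0xCD): reg=0x3D
After byte 6 (0x71): reg=0xE3

Answer: 0xE3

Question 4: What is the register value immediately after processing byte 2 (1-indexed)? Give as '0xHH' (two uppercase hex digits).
After byte 1 (0xC4): reg=0xFE
After byte 2 (0x2C): reg=0x30

Answer: 0x30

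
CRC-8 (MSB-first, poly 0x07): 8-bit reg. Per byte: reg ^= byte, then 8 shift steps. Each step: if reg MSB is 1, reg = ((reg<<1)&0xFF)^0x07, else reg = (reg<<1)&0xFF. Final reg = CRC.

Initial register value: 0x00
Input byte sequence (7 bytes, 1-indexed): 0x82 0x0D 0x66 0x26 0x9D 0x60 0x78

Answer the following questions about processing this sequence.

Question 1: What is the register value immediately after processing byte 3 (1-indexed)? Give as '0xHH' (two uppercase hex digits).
After byte 1 (0x82): reg=0x87
After byte 2 (0x0D): reg=0xBF
After byte 3 (0x66): reg=0x01

Answer: 0x01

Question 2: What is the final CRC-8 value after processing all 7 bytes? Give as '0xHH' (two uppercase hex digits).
After byte 1 (0x82): reg=0x87
After byte 2 (0x0D): reg=0xBF
After byte 3 (0x66): reg=0x01
After byte 4 (0x26): reg=0xF5
After byte 5 (0x9D): reg=0x1F
After byte 6 (0x60): reg=0x7A
After byte 7 (0x78): reg=0x0E

Answer: 0x0E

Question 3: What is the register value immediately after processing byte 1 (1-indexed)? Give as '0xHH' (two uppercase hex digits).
After byte 1 (0x82): reg=0x87

Answer: 0x87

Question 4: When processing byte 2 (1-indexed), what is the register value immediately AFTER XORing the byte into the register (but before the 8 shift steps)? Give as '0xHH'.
Register before byte 2: 0x87
Byte 2: 0x0D
0x87 XOR 0x0D = 0x8A

Answer: 0x8A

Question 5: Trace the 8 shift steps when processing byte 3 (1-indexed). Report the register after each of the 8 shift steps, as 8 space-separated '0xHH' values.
Answer: 0xB5 0x6D 0xDA 0xB3 0x61 0xC2 0x83 0x01

Derivation:
After byte 1 (0x82): reg=0x87
After byte 2 (0x0D): reg=0xBF
Register before byte 3: 0xBF
After XOR with byte 0x66: 0xD9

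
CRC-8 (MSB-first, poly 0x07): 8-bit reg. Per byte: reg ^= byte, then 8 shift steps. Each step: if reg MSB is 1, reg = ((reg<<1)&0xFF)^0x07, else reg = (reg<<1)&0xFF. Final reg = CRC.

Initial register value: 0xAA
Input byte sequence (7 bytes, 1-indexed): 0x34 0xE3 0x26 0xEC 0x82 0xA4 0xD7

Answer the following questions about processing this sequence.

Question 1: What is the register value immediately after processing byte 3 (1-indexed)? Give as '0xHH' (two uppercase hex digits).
Answer: 0x0B

Derivation:
After byte 1 (0x34): reg=0xD3
After byte 2 (0xE3): reg=0x90
After byte 3 (0x26): reg=0x0B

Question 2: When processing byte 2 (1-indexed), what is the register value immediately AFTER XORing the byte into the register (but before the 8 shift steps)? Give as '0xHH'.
Register before byte 2: 0xD3
Byte 2: 0xE3
0xD3 XOR 0xE3 = 0x30

Answer: 0x30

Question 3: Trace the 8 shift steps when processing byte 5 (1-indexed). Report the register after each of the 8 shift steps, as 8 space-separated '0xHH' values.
After byte 1 (0x34): reg=0xD3
After byte 2 (0xE3): reg=0x90
After byte 3 (0x26): reg=0x0B
After byte 4 (0xEC): reg=0xBB
Register before byte 5: 0xBB
After XOR with byte 0x82: 0x39

Answer: 0x72 0xE4 0xCF 0x99 0x35 0x6A 0xD4 0xAF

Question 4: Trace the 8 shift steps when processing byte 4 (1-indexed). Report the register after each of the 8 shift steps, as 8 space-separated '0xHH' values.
After byte 1 (0x34): reg=0xD3
After byte 2 (0xE3): reg=0x90
After byte 3 (0x26): reg=0x0B
Register before byte 4: 0x0B
After XOR with byte 0xEC: 0xE7

Answer: 0xC9 0x95 0x2D 0x5A 0xB4 0x6F 0xDE 0xBB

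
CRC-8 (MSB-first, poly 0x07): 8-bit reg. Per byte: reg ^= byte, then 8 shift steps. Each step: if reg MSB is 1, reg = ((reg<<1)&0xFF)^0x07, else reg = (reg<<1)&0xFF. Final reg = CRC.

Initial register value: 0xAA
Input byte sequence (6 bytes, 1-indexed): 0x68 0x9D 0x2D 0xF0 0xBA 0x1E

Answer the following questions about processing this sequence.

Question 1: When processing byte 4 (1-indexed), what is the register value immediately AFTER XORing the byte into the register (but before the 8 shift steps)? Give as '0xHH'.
Answer: 0x60

Derivation:
Register before byte 4: 0x90
Byte 4: 0xF0
0x90 XOR 0xF0 = 0x60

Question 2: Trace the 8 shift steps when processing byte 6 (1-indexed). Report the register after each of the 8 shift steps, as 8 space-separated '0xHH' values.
Answer: 0x8F 0x19 0x32 0x64 0xC8 0x97 0x29 0x52

Derivation:
After byte 1 (0x68): reg=0x40
After byte 2 (0x9D): reg=0x1D
After byte 3 (0x2D): reg=0x90
After byte 4 (0xF0): reg=0x27
After byte 5 (0xBA): reg=0xDA
Register before byte 6: 0xDA
After XOR with byte 0x1E: 0xC4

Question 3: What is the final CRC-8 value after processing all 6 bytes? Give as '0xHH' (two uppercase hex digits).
After byte 1 (0x68): reg=0x40
After byte 2 (0x9D): reg=0x1D
After byte 3 (0x2D): reg=0x90
After byte 4 (0xF0): reg=0x27
After byte 5 (0xBA): reg=0xDA
After byte 6 (0x1E): reg=0x52

Answer: 0x52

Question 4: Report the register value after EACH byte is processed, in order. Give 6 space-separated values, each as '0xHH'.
0x40 0x1D 0x90 0x27 0xDA 0x52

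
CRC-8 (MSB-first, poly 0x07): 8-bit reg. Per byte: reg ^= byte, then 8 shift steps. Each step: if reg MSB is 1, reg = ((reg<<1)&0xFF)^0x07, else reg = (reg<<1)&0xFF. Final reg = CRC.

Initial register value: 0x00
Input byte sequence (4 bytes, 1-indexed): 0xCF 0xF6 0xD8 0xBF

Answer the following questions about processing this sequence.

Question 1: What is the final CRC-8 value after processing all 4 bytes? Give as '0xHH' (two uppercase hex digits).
After byte 1 (0xCF): reg=0x63
After byte 2 (0xF6): reg=0xE2
After byte 3 (0xD8): reg=0xA6
After byte 4 (0xBF): reg=0x4F

Answer: 0x4F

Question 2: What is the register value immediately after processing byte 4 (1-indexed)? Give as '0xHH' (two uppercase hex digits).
After byte 1 (0xCF): reg=0x63
After byte 2 (0xF6): reg=0xE2
After byte 3 (0xD8): reg=0xA6
After byte 4 (0xBF): reg=0x4F

Answer: 0x4F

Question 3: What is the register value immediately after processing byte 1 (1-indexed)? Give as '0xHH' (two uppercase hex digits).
After byte 1 (0xCF): reg=0x63

Answer: 0x63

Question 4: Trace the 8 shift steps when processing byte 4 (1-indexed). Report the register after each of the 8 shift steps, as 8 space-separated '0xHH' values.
Answer: 0x32 0x64 0xC8 0x97 0x29 0x52 0xA4 0x4F

Derivation:
After byte 1 (0xCF): reg=0x63
After byte 2 (0xF6): reg=0xE2
After byte 3 (0xD8): reg=0xA6
Register before byte 4: 0xA6
After XOR with byte 0xBF: 0x19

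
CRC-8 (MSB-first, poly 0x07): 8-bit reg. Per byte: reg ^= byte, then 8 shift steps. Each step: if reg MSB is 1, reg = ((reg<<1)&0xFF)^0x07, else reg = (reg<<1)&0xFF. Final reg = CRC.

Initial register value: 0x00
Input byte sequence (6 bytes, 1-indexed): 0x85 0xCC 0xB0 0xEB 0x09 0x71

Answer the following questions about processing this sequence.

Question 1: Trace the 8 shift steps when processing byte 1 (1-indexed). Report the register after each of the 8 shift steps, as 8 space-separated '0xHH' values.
Register before byte 1: 0x00
After XOR with byte 0x85: 0x85

Answer: 0x0D 0x1A 0x34 0x68 0xD0 0xA7 0x49 0x92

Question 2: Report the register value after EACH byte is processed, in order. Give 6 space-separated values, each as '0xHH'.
0x92 0x9D 0xC3 0xD8 0x39 0xFF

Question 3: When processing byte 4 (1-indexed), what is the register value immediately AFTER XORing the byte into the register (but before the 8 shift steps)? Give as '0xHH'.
Answer: 0x28

Derivation:
Register before byte 4: 0xC3
Byte 4: 0xEB
0xC3 XOR 0xEB = 0x28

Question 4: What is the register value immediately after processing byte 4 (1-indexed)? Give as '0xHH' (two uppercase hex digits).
After byte 1 (0x85): reg=0x92
After byte 2 (0xCC): reg=0x9D
After byte 3 (0xB0): reg=0xC3
After byte 4 (0xEB): reg=0xD8

Answer: 0xD8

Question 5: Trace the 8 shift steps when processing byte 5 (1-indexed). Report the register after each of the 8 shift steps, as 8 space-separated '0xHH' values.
Answer: 0xA5 0x4D 0x9A 0x33 0x66 0xCC 0x9F 0x39

Derivation:
After byte 1 (0x85): reg=0x92
After byte 2 (0xCC): reg=0x9D
After byte 3 (0xB0): reg=0xC3
After byte 4 (0xEB): reg=0xD8
Register before byte 5: 0xD8
After XOR with byte 0x09: 0xD1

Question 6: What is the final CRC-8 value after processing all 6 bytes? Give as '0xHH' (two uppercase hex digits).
After byte 1 (0x85): reg=0x92
After byte 2 (0xCC): reg=0x9D
After byte 3 (0xB0): reg=0xC3
After byte 4 (0xEB): reg=0xD8
After byte 5 (0x09): reg=0x39
After byte 6 (0x71): reg=0xFF

Answer: 0xFF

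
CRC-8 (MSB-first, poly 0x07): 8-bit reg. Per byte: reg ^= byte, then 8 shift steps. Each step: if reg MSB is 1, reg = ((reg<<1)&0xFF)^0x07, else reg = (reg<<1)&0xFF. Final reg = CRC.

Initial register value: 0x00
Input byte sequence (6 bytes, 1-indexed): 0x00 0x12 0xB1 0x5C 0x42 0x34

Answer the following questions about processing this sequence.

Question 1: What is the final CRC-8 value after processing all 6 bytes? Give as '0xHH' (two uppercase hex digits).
After byte 1 (0x00): reg=0x00
After byte 2 (0x12): reg=0x7E
After byte 3 (0xB1): reg=0x63
After byte 4 (0x5C): reg=0xBD
After byte 5 (0x42): reg=0xF3
After byte 6 (0x34): reg=0x5B

Answer: 0x5B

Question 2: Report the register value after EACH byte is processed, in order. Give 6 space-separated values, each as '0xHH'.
0x00 0x7E 0x63 0xBD 0xF3 0x5B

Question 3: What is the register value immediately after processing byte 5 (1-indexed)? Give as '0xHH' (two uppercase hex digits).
After byte 1 (0x00): reg=0x00
After byte 2 (0x12): reg=0x7E
After byte 3 (0xB1): reg=0x63
After byte 4 (0x5C): reg=0xBD
After byte 5 (0x42): reg=0xF3

Answer: 0xF3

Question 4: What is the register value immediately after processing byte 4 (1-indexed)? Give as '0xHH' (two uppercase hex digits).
After byte 1 (0x00): reg=0x00
After byte 2 (0x12): reg=0x7E
After byte 3 (0xB1): reg=0x63
After byte 4 (0x5C): reg=0xBD

Answer: 0xBD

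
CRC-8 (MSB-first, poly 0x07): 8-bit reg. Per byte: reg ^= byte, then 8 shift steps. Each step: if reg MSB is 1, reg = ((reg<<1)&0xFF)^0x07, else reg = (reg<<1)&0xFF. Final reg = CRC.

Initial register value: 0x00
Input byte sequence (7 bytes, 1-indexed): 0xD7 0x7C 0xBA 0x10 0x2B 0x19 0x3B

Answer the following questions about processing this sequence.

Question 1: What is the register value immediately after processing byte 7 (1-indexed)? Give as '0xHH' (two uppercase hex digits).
After byte 1 (0xD7): reg=0x2B
After byte 2 (0x7C): reg=0xA2
After byte 3 (0xBA): reg=0x48
After byte 4 (0x10): reg=0x8F
After byte 5 (0x2B): reg=0x75
After byte 6 (0x19): reg=0x03
After byte 7 (0x3B): reg=0xA8

Answer: 0xA8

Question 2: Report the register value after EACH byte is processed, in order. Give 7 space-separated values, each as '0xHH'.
0x2B 0xA2 0x48 0x8F 0x75 0x03 0xA8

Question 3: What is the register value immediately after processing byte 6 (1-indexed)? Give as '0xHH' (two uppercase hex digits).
Answer: 0x03

Derivation:
After byte 1 (0xD7): reg=0x2B
After byte 2 (0x7C): reg=0xA2
After byte 3 (0xBA): reg=0x48
After byte 4 (0x10): reg=0x8F
After byte 5 (0x2B): reg=0x75
After byte 6 (0x19): reg=0x03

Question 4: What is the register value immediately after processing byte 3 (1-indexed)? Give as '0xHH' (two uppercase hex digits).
After byte 1 (0xD7): reg=0x2B
After byte 2 (0x7C): reg=0xA2
After byte 3 (0xBA): reg=0x48

Answer: 0x48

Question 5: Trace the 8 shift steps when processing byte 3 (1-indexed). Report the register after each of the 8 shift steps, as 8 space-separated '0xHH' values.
Answer: 0x30 0x60 0xC0 0x87 0x09 0x12 0x24 0x48

Derivation:
After byte 1 (0xD7): reg=0x2B
After byte 2 (0x7C): reg=0xA2
Register before byte 3: 0xA2
After XOR with byte 0xBA: 0x18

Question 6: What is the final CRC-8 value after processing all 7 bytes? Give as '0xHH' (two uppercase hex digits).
After byte 1 (0xD7): reg=0x2B
After byte 2 (0x7C): reg=0xA2
After byte 3 (0xBA): reg=0x48
After byte 4 (0x10): reg=0x8F
After byte 5 (0x2B): reg=0x75
After byte 6 (0x19): reg=0x03
After byte 7 (0x3B): reg=0xA8

Answer: 0xA8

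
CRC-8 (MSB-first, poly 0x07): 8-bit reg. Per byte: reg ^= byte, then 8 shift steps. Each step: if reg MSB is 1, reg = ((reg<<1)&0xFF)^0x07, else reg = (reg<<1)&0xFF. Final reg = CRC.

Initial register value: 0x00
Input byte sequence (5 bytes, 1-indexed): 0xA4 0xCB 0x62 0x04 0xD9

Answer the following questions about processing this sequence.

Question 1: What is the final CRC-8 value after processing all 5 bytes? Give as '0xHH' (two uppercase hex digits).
After byte 1 (0xA4): reg=0x75
After byte 2 (0xCB): reg=0x33
After byte 3 (0x62): reg=0xB0
After byte 4 (0x04): reg=0x05
After byte 5 (0xD9): reg=0x1A

Answer: 0x1A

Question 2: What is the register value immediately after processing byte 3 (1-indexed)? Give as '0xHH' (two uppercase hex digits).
After byte 1 (0xA4): reg=0x75
After byte 2 (0xCB): reg=0x33
After byte 3 (0x62): reg=0xB0

Answer: 0xB0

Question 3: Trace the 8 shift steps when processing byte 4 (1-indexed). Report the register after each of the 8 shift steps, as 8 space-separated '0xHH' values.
Answer: 0x6F 0xDE 0xBB 0x71 0xE2 0xC3 0x81 0x05

Derivation:
After byte 1 (0xA4): reg=0x75
After byte 2 (0xCB): reg=0x33
After byte 3 (0x62): reg=0xB0
Register before byte 4: 0xB0
After XOR with byte 0x04: 0xB4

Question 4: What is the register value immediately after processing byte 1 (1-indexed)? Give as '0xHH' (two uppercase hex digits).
After byte 1 (0xA4): reg=0x75

Answer: 0x75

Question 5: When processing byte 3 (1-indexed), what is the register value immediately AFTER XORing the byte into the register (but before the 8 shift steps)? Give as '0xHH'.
Answer: 0x51

Derivation:
Register before byte 3: 0x33
Byte 3: 0x62
0x33 XOR 0x62 = 0x51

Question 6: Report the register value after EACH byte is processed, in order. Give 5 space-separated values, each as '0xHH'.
0x75 0x33 0xB0 0x05 0x1A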